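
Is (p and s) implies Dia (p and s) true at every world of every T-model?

Valid in T

Tableau for the negation not ((p and s) implies Dia (p and s)):
1. not ((p and s) implies Dia (p and s)), w0
2. p and s, w0   [neg-implies-rule on 1]
3. not Dia (p and s), w0   [neg-implies-rule on 1]
4. p, w0   [and-rule on 2]
5. s, w0   [and-rule on 2]
6. not (p and s), w0   [neg-Dia-rule on 3 via w0Rw0]
7. not s, w0   [neg-and-rule on 6 (branches; this branch)]
Accessibility: w0Rw0
Branch closes: s and not s both at w0.
All branches of the negation close; one closing branch shown above.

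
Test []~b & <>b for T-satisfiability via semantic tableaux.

1. []~b & <>b, w0
2. []~b, w0
3. <>b, w0
4. ~b, w0
5. b, w1
6. ~b, w1
Accessibility: w0Rw0, w0Rw1, w1Rw1
Branch closes: b and ~b both at w1.
(One branch shown.) All branches close.

Unsatisfiable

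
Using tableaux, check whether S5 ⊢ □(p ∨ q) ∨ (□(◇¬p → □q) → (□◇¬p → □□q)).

Yes, valid

Tableau for the negation ¬(□(p ∨ q) ∨ (□(◇¬p → □q) → (□◇¬p → □□q))):
1. ¬(□(p ∨ q) ∨ (□(◇¬p → □q) → (□◇¬p → □□q))), u
2. ¬□(p ∨ q), u   [¬∨-rule on 1]
3. ¬(□(◇¬p → □q) → (□◇¬p → □□q)), u   [¬∨-rule on 1]
4. □(◇¬p → □q), u   [¬→-rule on 3]
5. ¬(□◇¬p → □□q), u   [¬→-rule on 3]
6. □◇¬p, u   [¬→-rule on 5]
7. ¬□□q, u   [¬→-rule on 5]
8. ◇¬p → □q, u   [□-rule on 4 via uRu]
9. ◇¬p, u   [□-rule on 6 via uRu]
10. □q, u   [→-rule on 8 (branches; this branch)]
11. q, u   [□-rule on 10 via uRu]
12. ¬(p ∨ q), v   [¬□-rule on 2: fresh world v, uRv]
13. ¬p, v   [¬∨-rule on 12]
14. ¬q, v   [¬∨-rule on 12]
15. ◇¬p → □q, v   [□-rule on 4 via uRv]
16. ◇¬p, v   [□-rule on 6 via uRv]
17. q, v   [□-rule on 10 via uRv]
Accessibility: uRu, uRv, vRu, vRv
Branch closes: q and ¬q both at v.
Every branch of the negation's tableau closes; the branch above is one of them.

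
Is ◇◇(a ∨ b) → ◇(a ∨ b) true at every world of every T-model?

Not valid

Tableau for the negation ¬(◇◇(a ∨ b) → ◇(a ∨ b)):
1. ¬(◇◇(a ∨ b) → ◇(a ∨ b)), w0
2. ◇◇(a ∨ b), w0   [¬→-rule on 1]
3. ¬◇(a ∨ b), w0   [¬→-rule on 1]
4. ¬(a ∨ b), w0   [¬◇-rule on 3 via w0Rw0]
5. ¬a, w0   [¬∨-rule on 4]
6. ¬b, w0   [¬∨-rule on 4]
7. ◇(a ∨ b), w1   [◇-rule on 2: fresh world w1, w0Rw1]
8. ¬(a ∨ b), w1   [¬◇-rule on 3 via w0Rw1]
9. ¬a, w1   [¬∨-rule on 8]
10. ¬b, w1   [¬∨-rule on 8]
11. a ∨ b, w2   [◇-rule on 7: fresh world w2, w1Rw2]
12. b, w2   [∨-rule on 11 (branches; this branch)]
Accessibility: w0Rw0, w0Rw1, w1Rw1, w1Rw2, w2Rw2
The negation has an open branch (countermodel exists).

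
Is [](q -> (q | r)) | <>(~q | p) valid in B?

Tableau for the negation ~([](q -> (q | r)) | <>(~q | p)):
1. ~([](q -> (q | r)) | <>(~q | p)), 0
2. ~[](q -> (q | r)), 0   [~|-rule on 1]
3. ~<>(~q | p), 0   [~|-rule on 1]
4. ~(~q | p), 0   [~<>-rule on 3 via 0R0]
5. q, 0   [~|-rule on 4]
6. ~p, 0   [~|-rule on 4]
7. ~(q -> (q | r)), 1   [~[]-rule on 2: fresh world 1, 0R1]
8. q, 1   [~->-rule on 7]
9. ~(q | r), 1   [~->-rule on 7]
10. ~q, 1   [~|-rule on 9]
11. ~r, 1   [~|-rule on 9]
Accessibility: 0R0, 0R1, 1R0, 1R1
Branch closes: q and ~q both at 1.
Every branch of the negation's tableau closes; the branch above is one of them.

Yes, valid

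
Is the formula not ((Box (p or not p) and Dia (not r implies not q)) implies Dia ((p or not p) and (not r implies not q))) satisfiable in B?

1. not ((Box (p or not p) and Dia (not r implies not q)) implies Dia ((p or not p) and (not r implies not q))), w0
2. Box (p or not p) and Dia (not r implies not q), w0
3. not Dia ((p or not p) and (not r implies not q)), w0
4. Box (p or not p), w0
5. Dia (not r implies not q), w0
6. not ((p or not p) and (not r implies not q)), w0
7. p or not p, w0
8. not (not r implies not q), w0
9. not r, w0
10. q, w0
11. not p, w0
12. not r implies not q, w1
13. not ((p or not p) and (not r implies not q)), w1
14. p or not p, w1
15. not q, w1
16. not (not r implies not q), w1
17. not r, w1
18. q, w1
Accessibility: w0Rw0, w0Rw1, w1Rw0, w1Rw1
Branch closes: q and not q both at w1.
All branches of the tableau close; one closing branch shown above.

No, unsatisfiable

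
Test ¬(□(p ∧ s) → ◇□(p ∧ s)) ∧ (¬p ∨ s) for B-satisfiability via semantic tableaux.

Unsatisfiable

1. ¬(□(p ∧ s) → ◇□(p ∧ s)) ∧ (¬p ∨ s), 0
2. ¬(□(p ∧ s) → ◇□(p ∧ s)), 0   [∧-rule on 1]
3. ¬p ∨ s, 0   [∧-rule on 1]
4. □(p ∧ s), 0   [¬→-rule on 2]
5. ¬◇□(p ∧ s), 0   [¬→-rule on 2]
6. p ∧ s, 0   [□-rule on 4 via 0R0]
7. p, 0   [∧-rule on 6]
8. s, 0   [∧-rule on 6]
9. ¬□(p ∧ s), 0   [¬◇-rule on 5 via 0R0]
10. ¬(p ∧ s), 1   [¬□-rule on 9: fresh world 1, 0R1]
11. p ∧ s, 1   [□-rule on 4 via 0R1]
12. p, 1   [∧-rule on 11]
13. s, 1   [∧-rule on 11]
14. ¬□(p ∧ s), 1   [¬◇-rule on 5 via 0R1]
15. ¬s, 1   [¬∧-rule on 10 (branches; this branch)]
Accessibility: 0R0, 0R1, 1R0, 1R1
Branch closes: s and ¬s both at 1.
All branches of the tableau close; one closing branch shown above.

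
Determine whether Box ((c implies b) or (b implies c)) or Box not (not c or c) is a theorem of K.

Tableau for the negation not (Box ((c implies b) or (b implies c)) or Box not (not c or c)):
1. not (Box ((c implies b) or (b implies c)) or Box not (not c or c)), w0
2. not Box ((c implies b) or (b implies c)), w0
3. not Box not (not c or c), w0
4. not ((c implies b) or (b implies c)), w1
5. not (c implies b), w1
6. not (b implies c), w1
7. c, w1
8. not b, w1
9. b, w1
10. not c, w1
Accessibility: w0Rw1
Branch closes: b and not b both at w1.
Every branch of the negation's tableau closes; the branch above is one of them.

Valid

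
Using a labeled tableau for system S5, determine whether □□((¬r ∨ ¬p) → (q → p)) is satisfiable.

1. □□((¬r ∨ ¬p) → (q → p)), 0
2. □((¬r ∨ ¬p) → (q → p)), 0   [□-rule on 1 via 0R0]
3. (¬r ∨ ¬p) → (q → p), 0   [□-rule on 2 via 0R0]
4. q → p, 0   [→-rule on 3 (branches; this branch)]
5. p, 0   [→-rule on 4 (branches; this branch)]
Accessibility: 0R0

Satisfiable (open branch found)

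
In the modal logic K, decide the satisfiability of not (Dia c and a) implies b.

Yes, satisfiable

1. not (Dia c and a) implies b, 0
2. b, 0   [implies-rule on 1 (branches; this branch)]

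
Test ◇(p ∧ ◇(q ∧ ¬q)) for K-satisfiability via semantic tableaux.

1. ◇(p ∧ ◇(q ∧ ¬q)), 0
2. p ∧ ◇(q ∧ ¬q), 1
3. p, 1
4. ◇(q ∧ ¬q), 1
5. q ∧ ¬q, 2
6. q, 2
7. ¬q, 2
Accessibility: 0R1, 1R2
Branch closes: q and ¬q both at 2.
All branches of the tableau close; one closing branch shown above.

Unsatisfiable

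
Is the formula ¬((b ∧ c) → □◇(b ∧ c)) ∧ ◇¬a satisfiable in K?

1. ¬((b ∧ c) → □◇(b ∧ c)) ∧ ◇¬a, w0
2. ¬((b ∧ c) → □◇(b ∧ c)), w0   [∧-rule on 1]
3. ◇¬a, w0   [∧-rule on 1]
4. b ∧ c, w0   [¬→-rule on 2]
5. ¬□◇(b ∧ c), w0   [¬→-rule on 2]
6. b, w0   [∧-rule on 4]
7. c, w0   [∧-rule on 4]
8. ¬a, w1   [◇-rule on 3: fresh world w1, w0Rw1]
9. ¬◇(b ∧ c), w2   [¬□-rule on 5: fresh world w2, w0Rw2]
Accessibility: w0Rw1, w0Rw2

Yes, satisfiable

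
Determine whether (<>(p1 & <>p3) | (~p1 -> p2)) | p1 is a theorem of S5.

Invalid (countermodel exists)

Tableau for the negation ~((<>(p1 & <>p3) | (~p1 -> p2)) | p1):
1. ~((<>(p1 & <>p3) | (~p1 -> p2)) | p1), 0
2. ~(<>(p1 & <>p3) | (~p1 -> p2)), 0
3. ~p1, 0
4. ~<>(p1 & <>p3), 0
5. ~(~p1 -> p2), 0
6. ~p2, 0
7. ~(p1 & <>p3), 0
8. ~<>p3, 0
9. ~p3, 0
Accessibility: 0R0
The negation has an open branch (countermodel exists).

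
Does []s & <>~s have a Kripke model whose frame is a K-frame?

Unsatisfiable (every branch closes)

1. []s & <>~s, w0
2. []s, w0
3. <>~s, w0
4. ~s, w1
5. s, w1
Accessibility: w0Rw1
Branch closes: s and ~s both at w1.
Every branch closes; the branch above is one of them.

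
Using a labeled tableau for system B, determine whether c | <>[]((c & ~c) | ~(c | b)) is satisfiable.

Satisfiable (open branch found)

1. c | <>[]((c & ~c) | ~(c | b)), w0
2. <>[]((c & ~c) | ~(c | b)), w0   [|-rule on 1 (branches; this branch)]
3. []((c & ~c) | ~(c | b)), w1   [<>-rule on 2: fresh world w1, w0Rw1]
4. (c & ~c) | ~(c | b), w0   [[]-rule on 3 via w1Rw0]
5. (c & ~c) | ~(c | b), w1   [[]-rule on 3 via w1Rw1]
6. ~(c | b), w0   [|-rule on 4 (branches; this branch)]
7. ~c, w0   [~|-rule on 6]
8. ~b, w0   [~|-rule on 6]
9. ~(c | b), w1   [|-rule on 5 (branches; this branch)]
10. ~c, w1   [~|-rule on 9]
11. ~b, w1   [~|-rule on 9]
Accessibility: w0Rw0, w0Rw1, w1Rw0, w1Rw1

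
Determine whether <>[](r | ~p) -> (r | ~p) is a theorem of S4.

Invalid (countermodel exists)

Tableau for the negation ~(<>[](r | ~p) -> (r | ~p)):
1. ~(<>[](r | ~p) -> (r | ~p)), 0
2. <>[](r | ~p), 0   [~->-rule on 1]
3. ~(r | ~p), 0   [~->-rule on 1]
4. ~r, 0   [~|-rule on 3]
5. p, 0   [~|-rule on 3]
6. [](r | ~p), 1   [<>-rule on 2: fresh world 1, 0R1]
7. r | ~p, 1   [[]-rule on 6 via 1R1]
8. ~p, 1   [|-rule on 7 (branches; this branch)]
Accessibility: 0R0, 0R1, 1R1
The negation has an open branch (countermodel exists).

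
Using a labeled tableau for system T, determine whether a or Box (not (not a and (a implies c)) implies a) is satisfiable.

Satisfiable (open branch found)

1. a or Box (not (not a and (a implies c)) implies a), u
2. Box (not (not a and (a implies c)) implies a), u
3. not (not a and (a implies c)) implies a, u
4. a, u
Accessibility: uRu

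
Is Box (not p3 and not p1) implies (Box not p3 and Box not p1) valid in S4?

Yes, valid

Tableau for the negation not (Box (not p3 and not p1) implies (Box not p3 and Box not p1)):
1. not (Box (not p3 and not p1) implies (Box not p3 and Box not p1)), u
2. Box (not p3 and not p1), u
3. not (Box not p3 and Box not p1), u
4. not p3 and not p1, u
5. not p3, u
6. not p1, u
7. not Box not p1, u
8. p1, v
9. not p3 and not p1, v
10. not p3, v
11. not p1, v
Accessibility: uRu, uRv, vRv
Branch closes: p1 and not p1 both at v.
All branches of the negation close; one closing branch shown above.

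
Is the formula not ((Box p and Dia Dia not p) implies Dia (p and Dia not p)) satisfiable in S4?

Unsatisfiable

1. not ((Box p and Dia Dia not p) implies Dia (p and Dia not p)), w0
2. Box p and Dia Dia not p, w0
3. not Dia (p and Dia not p), w0
4. Box p, w0
5. Dia Dia not p, w0
6. not (p and Dia not p), w0
7. p, w0
8. not Dia not p, w0
9. Dia not p, w1
10. not (p and Dia not p), w1
11. p, w1
12. not Dia not p, w1
13. not p, w2
14. not (p and Dia not p), w2
15. p, w2
Accessibility: w0Rw0, w0Rw1, w0Rw2, w1Rw1, w1Rw2, w2Rw2
Branch closes: p and not p both at w2.
Every branch closes; the branch above is one of them.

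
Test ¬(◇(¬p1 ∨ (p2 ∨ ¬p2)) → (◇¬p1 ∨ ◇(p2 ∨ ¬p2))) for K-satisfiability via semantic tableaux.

Unsatisfiable (every branch closes)

1. ¬(◇(¬p1 ∨ (p2 ∨ ¬p2)) → (◇¬p1 ∨ ◇(p2 ∨ ¬p2))), 0
2. ◇(¬p1 ∨ (p2 ∨ ¬p2)), 0   [¬→-rule on 1]
3. ¬(◇¬p1 ∨ ◇(p2 ∨ ¬p2)), 0   [¬→-rule on 1]
4. ¬◇¬p1, 0   [¬∨-rule on 3]
5. ¬◇(p2 ∨ ¬p2), 0   [¬∨-rule on 3]
6. ¬p1 ∨ (p2 ∨ ¬p2), 1   [◇-rule on 2: fresh world 1, 0R1]
7. p1, 1   [¬◇-rule on 4 via 0R1]
8. ¬(p2 ∨ ¬p2), 1   [¬◇-rule on 5 via 0R1]
9. ¬p2, 1   [¬∨-rule on 8]
10. p2, 1   [¬∨-rule on 8]
Accessibility: 0R1
Branch closes: p2 and ¬p2 both at 1.
(One branch shown.) All branches close.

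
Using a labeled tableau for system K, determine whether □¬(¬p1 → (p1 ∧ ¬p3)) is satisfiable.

Satisfiable

1. □¬(¬p1 → (p1 ∧ ¬p3)), u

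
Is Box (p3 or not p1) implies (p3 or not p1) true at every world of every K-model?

Tableau for the negation not (Box (p3 or not p1) implies (p3 or not p1)):
1. not (Box (p3 or not p1) implies (p3 or not p1)), u
2. Box (p3 or not p1), u   [neg-implies-rule on 1]
3. not (p3 or not p1), u   [neg-implies-rule on 1]
4. not p3, u   [neg-or-rule on 3]
5. p1, u   [neg-or-rule on 3]
The negation has an open branch (countermodel exists).

Not valid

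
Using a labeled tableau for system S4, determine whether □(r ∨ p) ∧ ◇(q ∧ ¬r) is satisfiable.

1. □(r ∨ p) ∧ ◇(q ∧ ¬r), 0
2. □(r ∨ p), 0
3. ◇(q ∧ ¬r), 0
4. r ∨ p, 0
5. p, 0
6. q ∧ ¬r, 1
7. q, 1
8. ¬r, 1
9. r ∨ p, 1
10. p, 1
Accessibility: 0R0, 0R1, 1R1

Yes, satisfiable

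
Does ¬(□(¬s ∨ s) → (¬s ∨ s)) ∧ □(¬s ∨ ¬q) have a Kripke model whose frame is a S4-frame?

1. ¬(□(¬s ∨ s) → (¬s ∨ s)) ∧ □(¬s ∨ ¬q), 0
2. ¬(□(¬s ∨ s) → (¬s ∨ s)), 0   [∧-rule on 1]
3. □(¬s ∨ ¬q), 0   [∧-rule on 1]
4. □(¬s ∨ s), 0   [¬→-rule on 2]
5. ¬(¬s ∨ s), 0   [¬→-rule on 2]
6. s, 0   [¬∨-rule on 5]
7. ¬s, 0   [¬∨-rule on 5]
Accessibility: 0R0
Branch closes: s and ¬s both at 0.
(One branch shown.) All branches close.

No, unsatisfiable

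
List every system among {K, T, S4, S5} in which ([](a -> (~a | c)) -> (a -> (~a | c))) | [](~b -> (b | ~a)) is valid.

T-tableau for the negation ~(([](a -> (~a | c)) -> (a -> (~a | c))) | [](~b -> (b | ~a))):
1. ~(([](a -> (~a | c)) -> (a -> (~a | c))) | [](~b -> (b | ~a))), u
2. ~([](a -> (~a | c)) -> (a -> (~a | c))), u   [~|-rule on 1]
3. ~[](~b -> (b | ~a)), u   [~|-rule on 1]
4. [](a -> (~a | c)), u   [~->-rule on 2]
5. ~(a -> (~a | c)), u   [~->-rule on 2]
6. a, u   [~->-rule on 5]
7. ~(~a | c), u   [~->-rule on 5]
8. ~c, u   [~|-rule on 7]
9. a -> (~a | c), u   [[]-rule on 4 via uRu]
10. ~a | c, u   [->-rule on 9 (branches; this branch)]
11. c, u   [|-rule on 10 (branches; this branch)]
Accessibility: uRu
Branch closes: c and ~c both at u.
Every branch closes (one shown): valid in T, hence also in S4, S5 (every theorem of T is a theorem of S4 and S5).
K-tableau for the negation ~(([](a -> (~a | c)) -> (a -> (~a | c))) | [](~b -> (b | ~a))):
1. ~(([](a -> (~a | c)) -> (a -> (~a | c))) | [](~b -> (b | ~a))), u
2. ~([](a -> (~a | c)) -> (a -> (~a | c))), u   [~|-rule on 1]
3. ~[](~b -> (b | ~a)), u   [~|-rule on 1]
4. [](a -> (~a | c)), u   [~->-rule on 2]
5. ~(a -> (~a | c)), u   [~->-rule on 2]
6. a, u   [~->-rule on 5]
7. ~(~a | c), u   [~->-rule on 5]
8. ~c, u   [~|-rule on 7]
9. ~(~b -> (b | ~a)), v   [~[]-rule on 3: fresh world v, uRv]
10. ~b, v   [~->-rule on 9]
11. ~(b | ~a), v   [~->-rule on 9]
12. a, v   [~|-rule on 11]
13. a -> (~a | c), v   [[]-rule on 4 via uRv]
14. ~a | c, v   [->-rule on 13 (branches; this branch)]
15. c, v   [|-rule on 14 (branches; this branch)]
Accessibility: uRv
Complete open branch: countermodel on a K-frame, so not valid in K.

T, S4, S5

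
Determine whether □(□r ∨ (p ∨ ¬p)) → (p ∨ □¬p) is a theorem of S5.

Tableau for the negation ¬(□(□r ∨ (p ∨ ¬p)) → (p ∨ □¬p)):
1. ¬(□(□r ∨ (p ∨ ¬p)) → (p ∨ □¬p)), u
2. □(□r ∨ (p ∨ ¬p)), u
3. ¬(p ∨ □¬p), u
4. ¬p, u
5. ¬□¬p, u
6. □r ∨ (p ∨ ¬p), u
7. p ∨ ¬p, u
8. p, v
9. □r ∨ (p ∨ ¬p), v
10. p ∨ ¬p, v
Accessibility: uRu, uRv, vRu, vRv
The negation has an open branch (countermodel exists).

Not valid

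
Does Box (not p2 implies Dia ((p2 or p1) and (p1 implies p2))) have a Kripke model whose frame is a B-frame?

1. Box (not p2 implies Dia ((p2 or p1) and (p1 implies p2))), u
2. not p2 implies Dia ((p2 or p1) and (p1 implies p2)), u   [Box-rule on 1 via uRu]
3. Dia ((p2 or p1) and (p1 implies p2)), u   [implies-rule on 2 (branches; this branch)]
4. (p2 or p1) and (p1 implies p2), v   [Dia-rule on 3: fresh world v, uRv]
5. p2 or p1, v   [and-rule on 4]
6. p1 implies p2, v   [and-rule on 4]
7. not p2 implies Dia ((p2 or p1) and (p1 implies p2)), v   [Box-rule on 1 via uRv]
8. p1, v   [or-rule on 5 (branches; this branch)]
9. p2, v   [implies-rule on 6 (branches; this branch)]
10. Dia ((p2 or p1) and (p1 implies p2)), v   [implies-rule on 7 (branches; this branch)]
11. (p2 or p1) and (p1 implies p2), w   [Dia-rule on 10: fresh world w, vRw]
12. p2 or p1, w   [and-rule on 11]
13. p1 implies p2, w   [and-rule on 11]
14. p1, w   [or-rule on 12 (branches; this branch)]
15. p2, w   [implies-rule on 13 (branches; this branch)]
Accessibility: uRu, uRv, vRu, vRv, vRw, wRv, wRw

Satisfiable (open branch found)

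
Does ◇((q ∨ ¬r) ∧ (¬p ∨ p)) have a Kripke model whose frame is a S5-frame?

Yes, satisfiable

1. ◇((q ∨ ¬r) ∧ (¬p ∨ p)), w0
2. (q ∨ ¬r) ∧ (¬p ∨ p), w1
3. q ∨ ¬r, w1
4. ¬p ∨ p, w1
5. ¬r, w1
6. p, w1
Accessibility: w0Rw0, w0Rw1, w1Rw0, w1Rw1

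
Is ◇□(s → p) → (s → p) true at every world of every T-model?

No, not valid

Tableau for the negation ¬(◇□(s → p) → (s → p)):
1. ¬(◇□(s → p) → (s → p)), 0
2. ◇□(s → p), 0
3. ¬(s → p), 0
4. s, 0
5. ¬p, 0
6. □(s → p), 1
7. s → p, 1
8. p, 1
Accessibility: 0R0, 0R1, 1R1
The negation has an open branch (countermodel exists).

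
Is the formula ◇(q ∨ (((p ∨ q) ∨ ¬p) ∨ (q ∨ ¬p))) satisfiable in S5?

Satisfiable (open branch found)

1. ◇(q ∨ (((p ∨ q) ∨ ¬p) ∨ (q ∨ ¬p))), w0
2. q ∨ (((p ∨ q) ∨ ¬p) ∨ (q ∨ ¬p)), w1
3. ((p ∨ q) ∨ ¬p) ∨ (q ∨ ¬p), w1
4. q ∨ ¬p, w1
5. ¬p, w1
Accessibility: w0Rw0, w0Rw1, w1Rw0, w1Rw1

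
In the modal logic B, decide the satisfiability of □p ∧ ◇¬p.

Unsatisfiable

1. □p ∧ ◇¬p, 0
2. □p, 0
3. ◇¬p, 0
4. p, 0
5. ¬p, 1
6. p, 1
Accessibility: 0R0, 0R1, 1R0, 1R1
Branch closes: p and ¬p both at 1.
Every branch closes; the branch above is one of them.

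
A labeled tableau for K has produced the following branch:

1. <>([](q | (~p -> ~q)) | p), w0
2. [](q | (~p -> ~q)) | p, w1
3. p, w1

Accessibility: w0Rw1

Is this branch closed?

Open

No world carries both an atom and its negation.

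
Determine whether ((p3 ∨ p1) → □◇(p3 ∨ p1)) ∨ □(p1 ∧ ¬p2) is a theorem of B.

Tableau for the negation ¬(((p3 ∨ p1) → □◇(p3 ∨ p1)) ∨ □(p1 ∧ ¬p2)):
1. ¬(((p3 ∨ p1) → □◇(p3 ∨ p1)) ∨ □(p1 ∧ ¬p2)), w0
2. ¬((p3 ∨ p1) → □◇(p3 ∨ p1)), w0   [¬∨-rule on 1]
3. ¬□(p1 ∧ ¬p2), w0   [¬∨-rule on 1]
4. p3 ∨ p1, w0   [¬→-rule on 2]
5. ¬□◇(p3 ∨ p1), w0   [¬→-rule on 2]
6. p1, w0   [∨-rule on 4 (branches; this branch)]
7. ¬(p1 ∧ ¬p2), w1   [¬□-rule on 3: fresh world w1, w0Rw1]
8. p2, w1   [¬∧-rule on 7 (branches; this branch)]
9. ¬◇(p3 ∨ p1), w2   [¬□-rule on 5: fresh world w2, w0Rw2]
10. ¬(p3 ∨ p1), w0   [¬◇-rule on 9 via w2Rw0]
11. ¬p3, w0   [¬∨-rule on 10]
12. ¬p1, w0   [¬∨-rule on 10]
Accessibility: w0Rw0, w0Rw1, w0Rw2, w1Rw0, w1Rw1, w2Rw0, w2Rw2
Branch closes: p1 and ¬p1 both at w0.
All branches of the negation close; one closing branch shown above.

Valid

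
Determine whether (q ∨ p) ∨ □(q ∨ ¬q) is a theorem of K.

Tableau for the negation ¬((q ∨ p) ∨ □(q ∨ ¬q)):
1. ¬((q ∨ p) ∨ □(q ∨ ¬q)), w0
2. ¬(q ∨ p), w0
3. ¬□(q ∨ ¬q), w0
4. ¬q, w0
5. ¬p, w0
6. ¬(q ∨ ¬q), w1
7. ¬q, w1
8. q, w1
Accessibility: w0Rw1
Branch closes: q and ¬q both at w1.
Every branch of the negation's tableau closes; the branch above is one of them.

Yes, valid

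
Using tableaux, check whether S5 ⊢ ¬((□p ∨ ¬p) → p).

Not valid

Tableau for the negation (□p ∨ ¬p) → p:
1. (□p ∨ ¬p) → p, 0
2. p, 0   [→-rule on 1 (branches; this branch)]
Accessibility: 0R0
The negation has an open branch (countermodel exists).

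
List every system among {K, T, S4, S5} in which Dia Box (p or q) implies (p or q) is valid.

S4-tableau for the negation not (Dia Box (p or q) implies (p or q)):
1. not (Dia Box (p or q) implies (p or q)), 0
2. Dia Box (p or q), 0
3. not (p or q), 0
4. not p, 0
5. not q, 0
6. Box (p or q), 1
7. p or q, 1
8. q, 1
Accessibility: 0R0, 0R1, 1R1
Complete open branch: countermodel on an S4-frame, so not valid in S4, nor in K, T (the same frame is also a K-frame and a T-frame).
S5-tableau for the negation not (Dia Box (p or q) implies (p or q)):
1. not (Dia Box (p or q) implies (p or q)), 0
2. Dia Box (p or q), 0
3. not (p or q), 0
4. not p, 0
5. not q, 0
6. Box (p or q), 1
7. p or q, 0
8. p or q, 1
9. q, 0
Accessibility: 0R0, 0R1, 1R0, 1R1
Branch closes: q and not q both at 0.
Every branch closes (one shown): valid in S5.

S5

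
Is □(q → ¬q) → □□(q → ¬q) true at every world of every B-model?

Not valid

Tableau for the negation ¬(□(q → ¬q) → □□(q → ¬q)):
1. ¬(□(q → ¬q) → □□(q → ¬q)), 0
2. □(q → ¬q), 0
3. ¬□□(q → ¬q), 0
4. q → ¬q, 0
5. ¬q, 0
6. ¬□(q → ¬q), 1
7. q → ¬q, 1
8. ¬q, 1
9. ¬(q → ¬q), 2
10. q, 2
Accessibility: 0R0, 0R1, 1R0, 1R1, 1R2, 2R1, 2R2
The negation has an open branch (countermodel exists).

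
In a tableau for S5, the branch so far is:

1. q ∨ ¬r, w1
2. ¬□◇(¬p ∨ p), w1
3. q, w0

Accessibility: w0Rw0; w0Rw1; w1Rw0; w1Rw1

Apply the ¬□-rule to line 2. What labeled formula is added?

a fresh world w2 with w1Rw2, and ¬◇(¬p ∨ p) at w2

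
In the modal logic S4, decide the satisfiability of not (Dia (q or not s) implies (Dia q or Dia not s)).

Unsatisfiable

1. not (Dia (q or not s) implies (Dia q or Dia not s)), u
2. Dia (q or not s), u
3. not (Dia q or Dia not s), u
4. not Dia q, u
5. not Dia not s, u
6. not q, u
7. s, u
8. q or not s, v
9. not q, v
10. s, v
11. not s, v
Accessibility: uRu, uRv, vRv
Branch closes: s and not s both at v.
(One branch shown.) All branches close.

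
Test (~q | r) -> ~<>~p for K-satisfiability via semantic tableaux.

1. (~q | r) -> ~<>~p, 0
2. ~<>~p, 0

Satisfiable (open branch found)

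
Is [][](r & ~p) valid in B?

Invalid (countermodel exists)

Tableau for the negation ~[][](r & ~p):
1. ~[][](r & ~p), 0
2. ~[](r & ~p), 1   [~[]-rule on 1: fresh world 1, 0R1]
3. ~(r & ~p), 2   [~[]-rule on 2: fresh world 2, 1R2]
4. p, 2   [~&-rule on 3 (branches; this branch)]
Accessibility: 0R0, 0R1, 1R0, 1R1, 1R2, 2R1, 2R2
The negation has an open branch (countermodel exists).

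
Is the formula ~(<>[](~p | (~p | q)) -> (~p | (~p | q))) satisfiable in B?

Unsatisfiable (every branch closes)

1. ~(<>[](~p | (~p | q)) -> (~p | (~p | q))), w0
2. <>[](~p | (~p | q)), w0
3. ~(~p | (~p | q)), w0
4. p, w0
5. ~(~p | q), w0
6. ~q, w0
7. [](~p | (~p | q)), w1
8. ~p | (~p | q), w0
9. ~p | (~p | q), w1
10. ~p | q, w0
11. ~p | q, w1
12. q, w0
Accessibility: w0Rw0, w0Rw1, w1Rw0, w1Rw1
Branch closes: q and ~q both at w0.
Every branch closes; the branch above is one of them.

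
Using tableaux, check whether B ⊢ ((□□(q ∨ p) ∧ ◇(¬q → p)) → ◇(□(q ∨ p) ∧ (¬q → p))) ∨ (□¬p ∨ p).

Tableau for the negation ¬(((□□(q ∨ p) ∧ ◇(¬q → p)) → ◇(□(q ∨ p) ∧ (¬q → p))) ∨ (□¬p ∨ p)):
1. ¬(((□□(q ∨ p) ∧ ◇(¬q → p)) → ◇(□(q ∨ p) ∧ (¬q → p))) ∨ (□¬p ∨ p)), u
2. ¬((□□(q ∨ p) ∧ ◇(¬q → p)) → ◇(□(q ∨ p) ∧ (¬q → p))), u
3. ¬(□¬p ∨ p), u
4. □□(q ∨ p) ∧ ◇(¬q → p), u
5. ¬◇(□(q ∨ p) ∧ (¬q → p)), u
6. ¬□¬p, u
7. ¬p, u
8. □□(q ∨ p), u
9. ◇(¬q → p), u
10. ¬(□(q ∨ p) ∧ (¬q → p)), u
11. □(q ∨ p), u
12. q ∨ p, u
13. ¬□(q ∨ p), u
14. q, u
15. p, v
16. ¬(□(q ∨ p) ∧ (¬q → p)), v
17. □(q ∨ p), v
18. q ∨ p, v
19. ¬□(q ∨ p), v
20. ¬q → p, w
21. ¬(□(q ∨ p) ∧ (¬q → p)), w
22. □(q ∨ p), w
23. q ∨ p, w
24. p, w
25. ¬□(q ∨ p), w
26. ¬(q ∨ p), x
27. ¬q, x
28. ¬p, x
29. ¬(□(q ∨ p) ∧ (¬q → p)), x
30. □(q ∨ p), x
31. q ∨ p, x
32. ¬(¬q → p), x
33. p, x
Accessibility: uRu, uRv, uRw, uRx, vRu, vRv, wRu, wRw, xRu, xRx
Branch closes: p and ¬p both at x.
All branches of the negation close; one closing branch shown above.

Yes, valid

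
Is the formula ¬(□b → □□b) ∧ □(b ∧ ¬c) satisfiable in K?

Yes, satisfiable

1. ¬(□b → □□b) ∧ □(b ∧ ¬c), u
2. ¬(□b → □□b), u   [∧-rule on 1]
3. □(b ∧ ¬c), u   [∧-rule on 1]
4. □b, u   [¬→-rule on 2]
5. ¬□□b, u   [¬→-rule on 2]
6. ¬□b, v   [¬□-rule on 5: fresh world v, uRv]
7. b ∧ ¬c, v   [□-rule on 3 via uRv]
8. b, v   [∧-rule on 7]
9. ¬c, v   [∧-rule on 7]
10. ¬b, w   [¬□-rule on 6: fresh world w, vRw]
Accessibility: uRv, vRw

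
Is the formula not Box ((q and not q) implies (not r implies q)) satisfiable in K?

1. not Box ((q and not q) implies (not r implies q)), 0
2. not ((q and not q) implies (not r implies q)), 1
3. q and not q, 1
4. not (not r implies q), 1
5. q, 1
6. not q, 1
Accessibility: 0R1
Branch closes: q and not q both at 1.
All branches of the tableau close; one closing branch shown above.

No, unsatisfiable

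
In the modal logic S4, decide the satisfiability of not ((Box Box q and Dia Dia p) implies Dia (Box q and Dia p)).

Unsatisfiable

1. not ((Box Box q and Dia Dia p) implies Dia (Box q and Dia p)), u
2. Box Box q and Dia Dia p, u
3. not Dia (Box q and Dia p), u
4. Box Box q, u
5. Dia Dia p, u
6. not (Box q and Dia p), u
7. Box q, u
8. q, u
9. not Dia p, u
10. not p, u
11. Dia p, v
12. not (Box q and Dia p), v
13. Box q, v
14. q, v
15. not p, v
16. not Dia p, v
17. p, w
18. not (Box q and Dia p), w
19. Box q, w
20. q, w
21. not p, w
Accessibility: uRu, uRv, uRw, vRv, vRw, wRw
Branch closes: p and not p both at w.
All branches of the tableau close; one closing branch shown above.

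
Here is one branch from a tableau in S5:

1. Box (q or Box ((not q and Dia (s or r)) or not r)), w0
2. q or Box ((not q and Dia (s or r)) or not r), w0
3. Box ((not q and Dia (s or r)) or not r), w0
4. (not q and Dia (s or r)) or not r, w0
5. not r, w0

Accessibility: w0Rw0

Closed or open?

No world carries both an atom and its negation.

Not closed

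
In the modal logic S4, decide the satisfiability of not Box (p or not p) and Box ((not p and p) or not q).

1. not Box (p or not p) and Box ((not p and p) or not q), w0
2. not Box (p or not p), w0   [and-rule on 1]
3. Box ((not p and p) or not q), w0   [and-rule on 1]
4. (not p and p) or not q, w0   [Box-rule on 3 via w0Rw0]
5. not q, w0   [or-rule on 4 (branches; this branch)]
6. not (p or not p), w1   [neg-Box-rule on 2: fresh world w1, w0Rw1]
7. not p, w1   [neg-or-rule on 6]
8. p, w1   [neg-or-rule on 6]
Accessibility: w0Rw0, w0Rw1, w1Rw1
Branch closes: p and not p both at w1.
Every branch closes; the branch above is one of them.

Unsatisfiable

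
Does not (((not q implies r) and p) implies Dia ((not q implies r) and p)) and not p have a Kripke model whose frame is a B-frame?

Unsatisfiable (every branch closes)

1. not (((not q implies r) and p) implies Dia ((not q implies r) and p)) and not p, w0
2. not (((not q implies r) and p) implies Dia ((not q implies r) and p)), w0   [and-rule on 1]
3. not p, w0   [and-rule on 1]
4. (not q implies r) and p, w0   [neg-implies-rule on 2]
5. not Dia ((not q implies r) and p), w0   [neg-implies-rule on 2]
6. not q implies r, w0   [and-rule on 4]
7. p, w0   [and-rule on 4]
Accessibility: w0Rw0
Branch closes: p and not p both at w0.
Every branch closes; the branch above is one of them.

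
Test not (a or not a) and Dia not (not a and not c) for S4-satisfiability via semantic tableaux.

Unsatisfiable (every branch closes)

1. not (a or not a) and Dia not (not a and not c), 0
2. not (a or not a), 0
3. Dia not (not a and not c), 0
4. not a, 0
5. a, 0
Accessibility: 0R0
Branch closes: a and not a both at 0.
All branches of the tableau close; one closing branch shown above.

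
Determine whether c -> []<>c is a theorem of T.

Tableau for the negation ~(c -> []<>c):
1. ~(c -> []<>c), w0
2. c, w0   [~->-rule on 1]
3. ~[]<>c, w0   [~->-rule on 1]
4. ~<>c, w1   [~[]-rule on 3: fresh world w1, w0Rw1]
5. ~c, w1   [~<>-rule on 4 via w1Rw1]
Accessibility: w0Rw0, w0Rw1, w1Rw1
The negation has an open branch (countermodel exists).

Invalid (countermodel exists)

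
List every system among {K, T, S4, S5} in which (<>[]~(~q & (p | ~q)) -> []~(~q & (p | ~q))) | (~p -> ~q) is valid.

S5-tableau for the negation ~((<>[]~(~q & (p | ~q)) -> []~(~q & (p | ~q))) | (~p -> ~q)):
1. ~((<>[]~(~q & (p | ~q)) -> []~(~q & (p | ~q))) | (~p -> ~q)), w0
2. ~(<>[]~(~q & (p | ~q)) -> []~(~q & (p | ~q))), w0
3. ~(~p -> ~q), w0
4. <>[]~(~q & (p | ~q)), w0
5. ~[]~(~q & (p | ~q)), w0
6. ~p, w0
7. q, w0
8. []~(~q & (p | ~q)), w1
9. ~(~q & (p | ~q)), w0
10. ~(~q & (p | ~q)), w1
11. ~(p | ~q), w0
12. ~(p | ~q), w1
13. ~p, w1
14. q, w1
15. ~q & (p | ~q), w2
16. ~q, w2
17. p | ~q, w2
18. ~(~q & (p | ~q)), w2
19. ~(p | ~q), w2
20. ~p, w2
21. q, w2
Accessibility: w0Rw0, w0Rw1, w0Rw2, w1Rw0, w1Rw1, w1Rw2, w2Rw0, w2Rw1, w2Rw2
Branch closes: q and ~q both at w2.
Every branch closes (one shown): valid in S5.
S4-tableau for the negation ~((<>[]~(~q & (p | ~q)) -> []~(~q & (p | ~q))) | (~p -> ~q)):
1. ~((<>[]~(~q & (p | ~q)) -> []~(~q & (p | ~q))) | (~p -> ~q)), w0
2. ~(<>[]~(~q & (p | ~q)) -> []~(~q & (p | ~q))), w0
3. ~(~p -> ~q), w0
4. <>[]~(~q & (p | ~q)), w0
5. ~[]~(~q & (p | ~q)), w0
6. ~p, w0
7. q, w0
8. []~(~q & (p | ~q)), w1
9. ~(~q & (p | ~q)), w1
10. ~(p | ~q), w1
11. ~p, w1
12. q, w1
13. ~q & (p | ~q), w2
14. ~q, w2
15. p | ~q, w2
Accessibility: w0Rw0, w0Rw1, w0Rw2, w1Rw1, w2Rw2
Complete open branch: countermodel on an S4-frame, so not valid in S4, nor in K, T (the same frame is also a K-frame and a T-frame).

S5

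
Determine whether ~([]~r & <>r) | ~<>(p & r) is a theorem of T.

Tableau for the negation ~(~([]~r & <>r) | ~<>(p & r)):
1. ~(~([]~r & <>r) | ~<>(p & r)), w0
2. []~r & <>r, w0
3. <>(p & r), w0
4. []~r, w0
5. <>r, w0
6. ~r, w0
7. p & r, w1
8. p, w1
9. r, w1
10. ~r, w1
Accessibility: w0Rw0, w0Rw1, w1Rw1
Branch closes: r and ~r both at w1.
Every branch of the negation's tableau closes; the branch above is one of them.

Valid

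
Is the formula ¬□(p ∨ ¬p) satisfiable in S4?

1. ¬□(p ∨ ¬p), 0
2. ¬(p ∨ ¬p), 1   [¬□-rule on 1: fresh world 1, 0R1]
3. ¬p, 1   [¬∨-rule on 2]
4. p, 1   [¬∨-rule on 2]
Accessibility: 0R0, 0R1, 1R1
Branch closes: p and ¬p both at 1.
All branches of the tableau close; one closing branch shown above.

Unsatisfiable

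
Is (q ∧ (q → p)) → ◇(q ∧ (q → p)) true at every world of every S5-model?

Yes, valid

Tableau for the negation ¬((q ∧ (q → p)) → ◇(q ∧ (q → p))):
1. ¬((q ∧ (q → p)) → ◇(q ∧ (q → p))), u
2. q ∧ (q → p), u
3. ¬◇(q ∧ (q → p)), u
4. q, u
5. q → p, u
6. ¬(q ∧ (q → p)), u
7. p, u
8. ¬(q → p), u
9. ¬p, u
Accessibility: uRu
Branch closes: p and ¬p both at u.
Every branch of the negation's tableau closes; the branch above is one of them.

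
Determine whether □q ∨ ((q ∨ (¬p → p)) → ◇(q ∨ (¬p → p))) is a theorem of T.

Valid in T

Tableau for the negation ¬(□q ∨ ((q ∨ (¬p → p)) → ◇(q ∨ (¬p → p)))):
1. ¬(□q ∨ ((q ∨ (¬p → p)) → ◇(q ∨ (¬p → p)))), 0
2. ¬□q, 0
3. ¬((q ∨ (¬p → p)) → ◇(q ∨ (¬p → p))), 0
4. q ∨ (¬p → p), 0
5. ¬◇(q ∨ (¬p → p)), 0
6. ¬(q ∨ (¬p → p)), 0
7. ¬q, 0
8. ¬(¬p → p), 0
9. ¬p, 0
10. ¬p → p, 0
11. p, 0
Accessibility: 0R0
Branch closes: p and ¬p both at 0.
All branches of the negation close; one closing branch shown above.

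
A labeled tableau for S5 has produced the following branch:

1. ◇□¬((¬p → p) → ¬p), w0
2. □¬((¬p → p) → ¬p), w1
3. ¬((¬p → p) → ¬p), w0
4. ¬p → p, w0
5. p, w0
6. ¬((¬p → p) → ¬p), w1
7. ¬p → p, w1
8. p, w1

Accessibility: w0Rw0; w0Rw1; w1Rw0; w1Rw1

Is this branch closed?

No atom appears with both signs at the same world.

Open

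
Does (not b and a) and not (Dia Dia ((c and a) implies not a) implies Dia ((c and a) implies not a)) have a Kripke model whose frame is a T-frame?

Satisfiable (open branch found)

1. (not b and a) and not (Dia Dia ((c and a) implies not a) implies Dia ((c and a) implies not a)), 0
2. not b and a, 0
3. not (Dia Dia ((c and a) implies not a) implies Dia ((c and a) implies not a)), 0
4. not b, 0
5. a, 0
6. Dia Dia ((c and a) implies not a), 0
7. not Dia ((c and a) implies not a), 0
8. not ((c and a) implies not a), 0
9. c and a, 0
10. c, 0
11. Dia ((c and a) implies not a), 1
12. not ((c and a) implies not a), 1
13. c and a, 1
14. a, 1
15. c, 1
16. (c and a) implies not a, 2
17. not a, 2
Accessibility: 0R0, 0R1, 1R1, 1R2, 2R2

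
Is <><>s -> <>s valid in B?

Not valid

Tableau for the negation ~(<><>s -> <>s):
1. ~(<><>s -> <>s), 0
2. <><>s, 0   [~->-rule on 1]
3. ~<>s, 0   [~->-rule on 1]
4. ~s, 0   [~<>-rule on 3 via 0R0]
5. <>s, 1   [<>-rule on 2: fresh world 1, 0R1]
6. ~s, 1   [~<>-rule on 3 via 0R1]
7. s, 2   [<>-rule on 5: fresh world 2, 1R2]
Accessibility: 0R0, 0R1, 1R0, 1R1, 1R2, 2R1, 2R2
The negation has an open branch (countermodel exists).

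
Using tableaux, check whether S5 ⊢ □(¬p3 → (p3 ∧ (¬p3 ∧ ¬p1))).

Tableau for the negation ¬□(¬p3 → (p3 ∧ (¬p3 ∧ ¬p1))):
1. ¬□(¬p3 → (p3 ∧ (¬p3 ∧ ¬p1))), 0
2. ¬(¬p3 → (p3 ∧ (¬p3 ∧ ¬p1))), 1
3. ¬p3, 1
4. ¬(p3 ∧ (¬p3 ∧ ¬p1)), 1
5. ¬(¬p3 ∧ ¬p1), 1
6. p1, 1
Accessibility: 0R0, 0R1, 1R0, 1R1
The negation has an open branch (countermodel exists).

Invalid (countermodel exists)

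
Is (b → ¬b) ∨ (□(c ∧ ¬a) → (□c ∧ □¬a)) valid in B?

Yes, valid

Tableau for the negation ¬((b → ¬b) ∨ (□(c ∧ ¬a) → (□c ∧ □¬a))):
1. ¬((b → ¬b) ∨ (□(c ∧ ¬a) → (□c ∧ □¬a))), 0
2. ¬(b → ¬b), 0
3. ¬(□(c ∧ ¬a) → (□c ∧ □¬a)), 0
4. b, 0
5. □(c ∧ ¬a), 0
6. ¬(□c ∧ □¬a), 0
7. c ∧ ¬a, 0
8. c, 0
9. ¬a, 0
10. ¬□¬a, 0
11. a, 1
12. c ∧ ¬a, 1
13. c, 1
14. ¬a, 1
Accessibility: 0R0, 0R1, 1R0, 1R1
Branch closes: a and ¬a both at 1.
Every branch of the negation's tableau closes; the branch above is one of them.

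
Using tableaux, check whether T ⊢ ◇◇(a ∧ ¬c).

Invalid (countermodel exists)

Tableau for the negation ¬◇◇(a ∧ ¬c):
1. ¬◇◇(a ∧ ¬c), u
2. ¬◇(a ∧ ¬c), u
3. ¬(a ∧ ¬c), u
4. c, u
Accessibility: uRu
The negation has an open branch (countermodel exists).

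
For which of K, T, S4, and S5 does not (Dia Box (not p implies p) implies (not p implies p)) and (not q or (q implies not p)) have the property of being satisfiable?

K, T, S4

S4-tableau for the formula:
1. not (Dia Box (not p implies p) implies (not p implies p)) and (not q or (q implies not p)), 0
2. not (Dia Box (not p implies p) implies (not p implies p)), 0
3. not q or (q implies not p), 0
4. Dia Box (not p implies p), 0
5. not (not p implies p), 0
6. not p, 0
7. q implies not p, 0
8. Box (not p implies p), 1
9. not p implies p, 1
10. p, 1
Accessibility: 0R0, 0R1, 1R1
Complete open branch: satisfiable in S4, hence also in K, T (this S4-model is also a K-model and a T-model).
S5-tableau for the formula:
1. not (Dia Box (not p implies p) implies (not p implies p)) and (not q or (q implies not p)), 0
2. not (Dia Box (not p implies p) implies (not p implies p)), 0
3. not q or (q implies not p), 0
4. Dia Box (not p implies p), 0
5. not (not p implies p), 0
6. not p, 0
7. q implies not p, 0
8. Box (not p implies p), 1
9. not p implies p, 0
10. not p implies p, 1
11. p, 0
Accessibility: 0R0, 0R1, 1R0, 1R1
Branch closes: p and not p both at 0.
Every branch closes (one shown): unsatisfiable in S5.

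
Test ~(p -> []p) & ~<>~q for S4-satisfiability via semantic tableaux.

1. ~(p -> []p) & ~<>~q, 0
2. ~(p -> []p), 0   [&-rule on 1]
3. ~<>~q, 0   [&-rule on 1]
4. p, 0   [~->-rule on 2]
5. ~[]p, 0   [~->-rule on 2]
6. q, 0   [~<>-rule on 3 via 0R0]
7. ~p, 1   [~[]-rule on 5: fresh world 1, 0R1]
8. q, 1   [~<>-rule on 3 via 0R1]
Accessibility: 0R0, 0R1, 1R1

Yes, satisfiable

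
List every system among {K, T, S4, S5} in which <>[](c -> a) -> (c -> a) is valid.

S5

S5-tableau for the negation ~(<>[](c -> a) -> (c -> a)):
1. ~(<>[](c -> a) -> (c -> a)), 0
2. <>[](c -> a), 0
3. ~(c -> a), 0
4. c, 0
5. ~a, 0
6. [](c -> a), 1
7. c -> a, 0
8. c -> a, 1
9. a, 0
Accessibility: 0R0, 0R1, 1R0, 1R1
Branch closes: a and ~a both at 0.
Every branch closes (one shown): valid in S5.
S4-tableau for the negation ~(<>[](c -> a) -> (c -> a)):
1. ~(<>[](c -> a) -> (c -> a)), 0
2. <>[](c -> a), 0
3. ~(c -> a), 0
4. c, 0
5. ~a, 0
6. [](c -> a), 1
7. c -> a, 1
8. a, 1
Accessibility: 0R0, 0R1, 1R1
Complete open branch: countermodel on an S4-frame, so not valid in S4, nor in K, T (the same frame is also a K-frame and a T-frame).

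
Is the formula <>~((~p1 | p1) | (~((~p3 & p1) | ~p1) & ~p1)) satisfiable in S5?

No, unsatisfiable

1. <>~((~p1 | p1) | (~((~p3 & p1) | ~p1) & ~p1)), w0
2. ~((~p1 | p1) | (~((~p3 & p1) | ~p1) & ~p1)), w1
3. ~(~p1 | p1), w1
4. ~(~((~p3 & p1) | ~p1) & ~p1), w1
5. p1, w1
6. ~p1, w1
Accessibility: w0Rw0, w0Rw1, w1Rw0, w1Rw1
Branch closes: p1 and ~p1 both at w1.
Every branch closes; the branch above is one of them.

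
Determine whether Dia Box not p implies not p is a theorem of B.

Valid in B

Tableau for the negation not (Dia Box not p implies not p):
1. not (Dia Box not p implies not p), w0
2. Dia Box not p, w0
3. p, w0
4. Box not p, w1
5. not p, w0
Accessibility: w0Rw0, w0Rw1, w1Rw0, w1Rw1
Branch closes: p and not p both at w0.
All branches of the negation close; one closing branch shown above.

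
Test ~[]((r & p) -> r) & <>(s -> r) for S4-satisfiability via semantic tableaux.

1. ~[]((r & p) -> r) & <>(s -> r), u
2. ~[]((r & p) -> r), u
3. <>(s -> r), u
4. ~((r & p) -> r), v
5. r & p, v
6. ~r, v
7. r, v
8. p, v
Accessibility: uRu, uRv, vRv
Branch closes: r and ~r both at v.
Every branch closes; the branch above is one of them.

Unsatisfiable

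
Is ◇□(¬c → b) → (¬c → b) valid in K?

No, not valid

Tableau for the negation ¬(◇□(¬c → b) → (¬c → b)):
1. ¬(◇□(¬c → b) → (¬c → b)), 0
2. ◇□(¬c → b), 0   [¬→-rule on 1]
3. ¬(¬c → b), 0   [¬→-rule on 1]
4. ¬c, 0   [¬→-rule on 3]
5. ¬b, 0   [¬→-rule on 3]
6. □(¬c → b), 1   [◇-rule on 2: fresh world 1, 0R1]
Accessibility: 0R1
The negation has an open branch (countermodel exists).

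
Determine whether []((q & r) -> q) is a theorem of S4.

Valid in S4

Tableau for the negation ~[]((q & r) -> q):
1. ~[]((q & r) -> q), 0
2. ~((q & r) -> q), 1
3. q & r, 1
4. ~q, 1
5. q, 1
6. r, 1
Accessibility: 0R0, 0R1, 1R1
Branch closes: q and ~q both at 1.
Every branch of the negation's tableau closes; the branch above is one of them.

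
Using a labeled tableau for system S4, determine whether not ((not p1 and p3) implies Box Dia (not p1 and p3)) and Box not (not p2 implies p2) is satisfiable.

1. not ((not p1 and p3) implies Box Dia (not p1 and p3)) and Box not (not p2 implies p2), w0
2. not ((not p1 and p3) implies Box Dia (not p1 and p3)), w0
3. Box not (not p2 implies p2), w0
4. not p1 and p3, w0
5. not Box Dia (not p1 and p3), w0
6. not p1, w0
7. p3, w0
8. not (not p2 implies p2), w0
9. not p2, w0
10. not Dia (not p1 and p3), w1
11. not (not p2 implies p2), w1
12. not p2, w1
13. not (not p1 and p3), w1
14. not p3, w1
Accessibility: w0Rw0, w0Rw1, w1Rw1

Satisfiable (open branch found)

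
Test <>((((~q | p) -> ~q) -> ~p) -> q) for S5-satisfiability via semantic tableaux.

Yes, satisfiable

1. <>((((~q | p) -> ~q) -> ~p) -> q), 0
2. (((~q | p) -> ~q) -> ~p) -> q, 1
3. q, 1
Accessibility: 0R0, 0R1, 1R0, 1R1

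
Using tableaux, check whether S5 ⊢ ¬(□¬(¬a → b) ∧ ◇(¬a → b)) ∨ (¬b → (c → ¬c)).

Tableau for the negation ¬(¬(□¬(¬a → b) ∧ ◇(¬a → b)) ∨ (¬b → (c → ¬c))):
1. ¬(¬(□¬(¬a → b) ∧ ◇(¬a → b)) ∨ (¬b → (c → ¬c))), u
2. □¬(¬a → b) ∧ ◇(¬a → b), u
3. ¬(¬b → (c → ¬c)), u
4. □¬(¬a → b), u
5. ◇(¬a → b), u
6. ¬b, u
7. ¬(c → ¬c), u
8. c, u
9. ¬(¬a → b), u
10. ¬a, u
11. ¬a → b, v
12. ¬(¬a → b), v
13. ¬a, v
14. ¬b, v
15. b, v
Accessibility: uRu, uRv, vRu, vRv
Branch closes: b and ¬b both at v.
Every branch of the negation's tableau closes; the branch above is one of them.

Yes, valid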